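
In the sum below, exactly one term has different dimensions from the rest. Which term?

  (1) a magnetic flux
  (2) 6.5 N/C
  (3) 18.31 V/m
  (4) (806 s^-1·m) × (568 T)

(1)

In SI base units:
  (1) [magnetic flux] = kg·m²·s⁻²·A⁻¹
  (2) N·C⁻¹ = kg·m·s⁻²·(s·A)⁻¹ = kg·m·s⁻³·A⁻¹
  (3) V·m⁻¹ = J·C⁻¹·m⁻¹ = kg·m·s⁻³·A⁻¹
  (4) [m·s⁻¹] · [kg·s⁻²·A⁻¹] = kg·m·s⁻³·A⁻¹
All reduce to kg·m·s⁻³·A⁻¹ except (1), which is kg·m²·s⁻²·A⁻¹.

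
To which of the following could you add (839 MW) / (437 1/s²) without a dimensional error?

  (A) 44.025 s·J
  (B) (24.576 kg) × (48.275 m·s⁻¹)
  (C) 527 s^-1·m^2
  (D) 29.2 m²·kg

(A)

Reference: [kg·m²·s⁻³] / [s⁻²] = kg·m²·s⁻¹.
Each option:
  (A) J·s = N·m·s = kg·m²·s⁻¹  ← same
  (B) [kg] · [m·s⁻¹] = kg·m·s⁻¹
  (C) m²·s⁻¹
  (D) kg·m²
Only (A) matches kg·m²·s⁻¹.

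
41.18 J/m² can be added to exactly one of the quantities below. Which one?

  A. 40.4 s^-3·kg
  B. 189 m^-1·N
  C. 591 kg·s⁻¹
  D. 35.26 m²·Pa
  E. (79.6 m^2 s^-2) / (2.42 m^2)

Reference: J·m⁻² = N·m·m⁻² = kg·s⁻².
Each option:
  A. kg·s⁻³
  B. N·m⁻¹ = kg·m·s⁻²·m⁻¹ = kg·s⁻²  ← same
  C. kg·s⁻¹
  D. Pa·m² = N·m⁻²·m² = kg·m·s⁻²
  E. [m²·s⁻²] / [m²] = s⁻²
Only B. matches kg·s⁻².

B.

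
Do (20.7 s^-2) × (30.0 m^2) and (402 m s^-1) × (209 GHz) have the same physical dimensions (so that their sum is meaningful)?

No

In SI base units:
  (20.7 s^-2) × (30.0 m^2):  [s⁻²] · [m²] = m²·s⁻²
  (402 m s^-1) × (209 GHz):  [m·s⁻¹] · [s⁻¹] = m·s⁻²
m²·s⁻² ≠ m·s⁻², so they cannot be added.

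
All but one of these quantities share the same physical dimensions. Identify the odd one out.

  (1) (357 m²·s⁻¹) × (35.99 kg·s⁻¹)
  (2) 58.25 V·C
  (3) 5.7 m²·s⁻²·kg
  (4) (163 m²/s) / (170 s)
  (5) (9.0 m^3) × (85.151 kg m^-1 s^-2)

Expand each in SI base units:
  (1) [m²·s⁻¹] · [kg·s⁻¹] = kg·m²·s⁻²
  (2) C·V = s·A·J·C⁻¹ = kg·m²·s⁻²
  (3) kg·m²·s⁻²
  (4) [m²·s⁻¹] / [s] = m²·s⁻²
  (5) [m³] · [kg·m⁻¹·s⁻²] = kg·m²·s⁻²
All reduce to kg·m²·s⁻² except (4), which is m²·s⁻².

(4)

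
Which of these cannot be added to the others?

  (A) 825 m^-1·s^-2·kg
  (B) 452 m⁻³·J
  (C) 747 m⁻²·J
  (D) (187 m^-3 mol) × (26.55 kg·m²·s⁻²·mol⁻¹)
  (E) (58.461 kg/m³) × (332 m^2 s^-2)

Expand each in SI base units:
  (A) kg·m⁻¹·s⁻²
  (B) J·m⁻³ = N·m·m⁻³ = kg·m⁻¹·s⁻²
  (C) J·m⁻² = N·m·m⁻² = kg·s⁻²
  (D) [m⁻³·mol] · [kg·m²·s⁻²·mol⁻¹] = kg·m⁻¹·s⁻²
  (E) [kg·m⁻³] · [m²·s⁻²] = kg·m⁻¹·s⁻²
All reduce to kg·m⁻¹·s⁻² except (C), which is kg·s⁻².

(C)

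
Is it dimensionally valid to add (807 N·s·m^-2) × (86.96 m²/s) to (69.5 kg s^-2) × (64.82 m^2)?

No

In SI base units:
  (807 N·s·m^-2) × (86.96 m²/s):  [kg·m⁻¹·s⁻¹] · [m²·s⁻¹] = kg·m·s⁻²
  (69.5 kg s^-2) × (64.82 m^2):  [kg·s⁻²] · [m²] = kg·m²·s⁻²
kg·m·s⁻² ≠ kg·m²·s⁻², so they cannot be added.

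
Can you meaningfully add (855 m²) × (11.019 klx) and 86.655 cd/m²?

Work out the base dimensions of each:
  (855 m²) × (11.019 klx):  [m²] · [m⁻²·cd] = cd
  86.655 cd/m²:  cd·m⁻² = m⁻²·cd
cd ≠ m⁻²·cd, so they cannot be added.

No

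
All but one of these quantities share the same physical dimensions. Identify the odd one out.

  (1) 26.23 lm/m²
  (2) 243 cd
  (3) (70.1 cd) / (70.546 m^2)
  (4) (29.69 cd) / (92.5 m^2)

Dimensions:
  (1) lm·m⁻² = cd·m⁻² = m⁻²·cd
  (2) cd
  (3) [cd] / [m²] = m⁻²·cd
  (4) [cd] / [m²] = m⁻²·cd
All reduce to m⁻²·cd except (2), which is cd.

(2)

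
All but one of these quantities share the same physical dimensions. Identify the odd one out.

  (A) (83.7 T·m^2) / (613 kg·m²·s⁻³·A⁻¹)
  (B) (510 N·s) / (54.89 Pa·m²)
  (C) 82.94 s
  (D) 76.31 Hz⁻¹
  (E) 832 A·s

(E)

Work out the base dimensions of each:
  (A) [kg·m²·s⁻²·A⁻¹] / [kg·m²·s⁻³·A⁻¹] = s
  (B) [kg·m·s⁻¹] / [kg·m·s⁻²] = s
  (C) s
  (D) Hz⁻¹ = (s⁻¹)⁻¹ = s
  (E) A·s = s·A
All reduce to s except (E), which is s·A.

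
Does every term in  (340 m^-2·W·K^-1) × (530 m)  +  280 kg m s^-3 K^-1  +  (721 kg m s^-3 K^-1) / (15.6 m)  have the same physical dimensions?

Work out the base dimensions of each:
  (340 m^-2·W·K^-1) × (530 m):  [kg·s⁻³·K⁻¹] · [m] = kg·m·s⁻³·K⁻¹
  280 kg m s^-3 K^-1:  kg·m·s⁻³·K⁻¹
  (721 kg m s^-3 K^-1) / (15.6 m):  [kg·m·s⁻³·K⁻¹] / [m] = kg·s⁻³·K⁻¹
The terms do not share a single dimension (kg·m·s⁻³·K⁻¹ vs kg·s⁻³·K⁻¹).

No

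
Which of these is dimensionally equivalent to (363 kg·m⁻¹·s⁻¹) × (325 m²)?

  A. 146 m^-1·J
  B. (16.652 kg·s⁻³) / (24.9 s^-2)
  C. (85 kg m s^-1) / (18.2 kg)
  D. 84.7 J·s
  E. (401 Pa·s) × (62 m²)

Reference: [kg·m⁻¹·s⁻¹] · [m²] = kg·m·s⁻¹.
Each option:
  A. J·m⁻¹ = N·m·m⁻¹ = kg·m·s⁻²
  B. [kg·s⁻³] / [s⁻²] = kg·s⁻¹
  C. [kg·m·s⁻¹] / [kg] = m·s⁻¹
  D. J·s = N·m·s = kg·m²·s⁻¹
  E. [kg·m⁻¹·s⁻¹] · [m²] = kg·m·s⁻¹  ← same
Only E. matches kg·m·s⁻¹.

E.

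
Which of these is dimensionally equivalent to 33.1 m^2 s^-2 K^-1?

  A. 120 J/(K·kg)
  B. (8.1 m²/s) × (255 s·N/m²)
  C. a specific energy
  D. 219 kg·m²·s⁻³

Reference: m²·s⁻²·K⁻¹.
Each option:
  A. J·kg⁻¹·K⁻¹ = N·m·kg⁻¹·K⁻¹ = m²·s⁻²·K⁻¹  ← same
  B. [m²·s⁻¹] · [kg·m⁻¹·s⁻¹] = kg·m·s⁻²
  C. [specific energy] = m²·s⁻²
  D. kg·m²·s⁻³
Only A. matches m²·s⁻²·K⁻¹.

A.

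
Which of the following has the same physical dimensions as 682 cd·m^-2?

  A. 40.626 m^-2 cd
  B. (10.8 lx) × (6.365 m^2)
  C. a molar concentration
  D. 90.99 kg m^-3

A.

Reference: cd·m⁻² = m⁻²·cd.
Each option:
  A. m⁻²·cd  ← same
  B. [m⁻²·cd] · [m²] = cd
  C. [molar concentration] = m⁻³·mol
  D. kg·m⁻³
Only A. matches m⁻²·cd.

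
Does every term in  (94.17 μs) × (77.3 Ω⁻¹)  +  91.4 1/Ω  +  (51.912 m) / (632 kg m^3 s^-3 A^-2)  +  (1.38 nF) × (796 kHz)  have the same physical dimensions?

Reduce each to base SI dimensions:
  (94.17 μs) × (77.3 Ω⁻¹):  [s] · [kg⁻¹·m⁻²·s³·A²] = kg⁻¹·m⁻²·s⁴·A²
  91.4 1/Ω:  Ω⁻¹ = (V·A⁻¹)⁻¹ = kg⁻¹·m⁻²·s³·A²
  (51.912 m) / (632 kg m^3 s^-3 A^-2):  [m] / [kg·m³·s⁻³·A⁻²] = kg⁻¹·m⁻²·s³·A²
  (1.38 nF) × (796 kHz):  [kg⁻¹·m⁻²·s⁴·A²] · [s⁻¹] = kg⁻¹·m⁻²·s³·A²
The terms do not share a single dimension (kg⁻¹·m⁻²·s³·A² vs kg⁻¹·m⁻²·s⁴·A²).

No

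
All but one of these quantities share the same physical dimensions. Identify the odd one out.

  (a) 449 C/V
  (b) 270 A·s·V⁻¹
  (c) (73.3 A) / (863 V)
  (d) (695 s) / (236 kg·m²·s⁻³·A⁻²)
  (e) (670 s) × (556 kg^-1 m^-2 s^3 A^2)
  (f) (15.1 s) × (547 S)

In SI base units:
  (a) C·V⁻¹ = s·A·(J·C⁻¹)⁻¹ = kg⁻¹·m⁻²·s⁴·A²
  (b) A·s·V⁻¹ = A·s·(J·C⁻¹)⁻¹ = kg⁻¹·m⁻²·s⁴·A²
  (c) [A] / [kg·m²·s⁻³·A⁻¹] = kg⁻¹·m⁻²·s³·A²
  (d) [s] / [kg·m²·s⁻³·A⁻²] = kg⁻¹·m⁻²·s⁴·A²
  (e) [s] · [kg⁻¹·m⁻²·s³·A²] = kg⁻¹·m⁻²·s⁴·A²
  (f) [s] · [kg⁻¹·m⁻²·s³·A²] = kg⁻¹·m⁻²·s⁴·A²
All reduce to kg⁻¹·m⁻²·s⁴·A² except (c), which is kg⁻¹·m⁻²·s³·A².

(c)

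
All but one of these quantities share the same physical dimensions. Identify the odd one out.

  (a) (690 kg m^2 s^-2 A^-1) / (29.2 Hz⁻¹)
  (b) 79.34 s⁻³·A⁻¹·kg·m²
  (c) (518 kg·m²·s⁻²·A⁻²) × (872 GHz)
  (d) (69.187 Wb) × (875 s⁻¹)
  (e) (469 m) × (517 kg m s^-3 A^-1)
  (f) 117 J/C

(c)

Work out the base dimensions of each:
  (a) [kg·m²·s⁻²·A⁻¹] / [s] = kg·m²·s⁻³·A⁻¹
  (b) kg·m²·s⁻³·A⁻¹
  (c) [kg·m²·s⁻²·A⁻²] · [s⁻¹] = kg·m²·s⁻³·A⁻²
  (d) [kg·m²·s⁻²·A⁻¹] · [s⁻¹] = kg·m²·s⁻³·A⁻¹
  (e) [m] · [kg·m·s⁻³·A⁻¹] = kg·m²·s⁻³·A⁻¹
  (f) J·C⁻¹ = N·m·(s·A)⁻¹ = kg·m²·s⁻³·A⁻¹
All reduce to kg·m²·s⁻³·A⁻¹ except (c), which is kg·m²·s⁻³·A⁻².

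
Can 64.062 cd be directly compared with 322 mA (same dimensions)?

No

Reduce each to base SI dimensions:
  64.062 cd:  cd
  322 mA:  A
cd ≠ A, so they cannot be added.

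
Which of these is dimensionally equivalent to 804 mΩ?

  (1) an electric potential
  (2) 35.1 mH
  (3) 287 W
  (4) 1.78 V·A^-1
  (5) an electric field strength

Reference: Ω = V·A⁻¹ = kg·m²·s⁻³·A⁻².
Each option:
  (1) [electric potential] = kg·m²·s⁻³·A⁻¹
  (2) H = V·s·A⁻¹ = kg·m²·s⁻²·A⁻²
  (3) W = J·s⁻¹ = kg·m²·s⁻³
  (4) V·A⁻¹ = J·C⁻¹·A⁻¹ = kg·m²·s⁻³·A⁻²  ← same
  (5) [electric field strength] = kg·m·s⁻³·A⁻¹
Only (4) matches kg·m²·s⁻³·A⁻².

(4)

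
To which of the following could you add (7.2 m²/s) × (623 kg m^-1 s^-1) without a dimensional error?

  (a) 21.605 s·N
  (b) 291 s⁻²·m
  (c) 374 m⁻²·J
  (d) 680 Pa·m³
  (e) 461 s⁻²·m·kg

Reference: [m²·s⁻¹] · [kg·m⁻¹·s⁻¹] = kg·m·s⁻².
Each option:
  (a) N·s = kg·m·s⁻²·s = kg·m·s⁻¹
  (b) m·s⁻²
  (c) J·m⁻² = N·m·m⁻² = kg·s⁻²
  (d) Pa·m³ = N·m⁻²·m³ = kg·m²·s⁻²
  (e) kg·m·s⁻²  ← same
Only (e) matches kg·m·s⁻².

(e)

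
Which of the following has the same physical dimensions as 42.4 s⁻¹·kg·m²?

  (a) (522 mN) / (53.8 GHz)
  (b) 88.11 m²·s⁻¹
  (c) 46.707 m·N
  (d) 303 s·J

Reference: kg·m²·s⁻¹.
Each option:
  (a) [kg·m·s⁻²] / [s⁻¹] = kg·m·s⁻¹
  (b) m²·s⁻¹
  (c) N·m = kg·m·s⁻²·m = kg·m²·s⁻²
  (d) J·s = N·m·s = kg·m²·s⁻¹  ← same
Only (d) matches kg·m²·s⁻¹.

(d)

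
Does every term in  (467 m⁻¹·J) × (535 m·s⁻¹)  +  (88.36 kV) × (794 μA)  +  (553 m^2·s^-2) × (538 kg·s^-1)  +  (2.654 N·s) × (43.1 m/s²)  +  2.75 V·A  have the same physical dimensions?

Work out the base dimensions of each:
  (467 m⁻¹·J) × (535 m·s⁻¹):  [kg·m·s⁻²] · [m·s⁻¹] = kg·m²·s⁻³
  (88.36 kV) × (794 μA):  [kg·m²·s⁻³·A⁻¹] · [A] = kg·m²·s⁻³
  (553 m^2·s^-2) × (538 kg·s^-1):  [m²·s⁻²] · [kg·s⁻¹] = kg·m²·s⁻³
  (2.654 N·s) × (43.1 m/s²):  [kg·m·s⁻¹] · [m·s⁻²] = kg·m²·s⁻³
  2.75 V·A:  V·A = J·C⁻¹·A = kg·m²·s⁻³
Every term reduces to kg·m²·s⁻³.

Yes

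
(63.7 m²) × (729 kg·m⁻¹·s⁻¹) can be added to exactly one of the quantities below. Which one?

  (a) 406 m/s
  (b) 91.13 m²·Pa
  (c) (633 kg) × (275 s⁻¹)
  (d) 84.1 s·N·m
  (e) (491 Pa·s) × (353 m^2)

Reference: [m²] · [kg·m⁻¹·s⁻¹] = kg·m·s⁻¹.
Each option:
  (a) m·s⁻¹
  (b) Pa·m² = N·m⁻²·m² = kg·m·s⁻²
  (c) [kg] · [s⁻¹] = kg·s⁻¹
  (d) N·m·s = kg·m·s⁻²·m·s = kg·m²·s⁻¹
  (e) [kg·m⁻¹·s⁻¹] · [m²] = kg·m·s⁻¹  ← same
Only (e) matches kg·m·s⁻¹.

(e)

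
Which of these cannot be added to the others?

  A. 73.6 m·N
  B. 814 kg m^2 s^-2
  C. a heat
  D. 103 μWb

Reduce each to base SI dimensions:
  A. N·m = kg·m·s⁻²·m = kg·m²·s⁻²
  B. kg·m²·s⁻²
  C. [heat] = kg·m²·s⁻²
  D. Wb = V·s = kg·m²·s⁻²·A⁻¹
All reduce to kg·m²·s⁻² except D., which is kg·m²·s⁻²·A⁻¹.

D.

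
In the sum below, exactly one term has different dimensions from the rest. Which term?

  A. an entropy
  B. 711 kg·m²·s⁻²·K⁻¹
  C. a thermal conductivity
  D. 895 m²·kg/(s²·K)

Work out the base dimensions of each:
  A. [entropy] = kg·m²·s⁻²·K⁻¹
  B. kg·m²·s⁻²·K⁻¹
  C. [thermal conductivity] = kg·m·s⁻³·K⁻¹
  D. kg·m²·s⁻²·K⁻¹
All reduce to kg·m²·s⁻²·K⁻¹ except C., which is kg·m·s⁻³·K⁻¹.

C.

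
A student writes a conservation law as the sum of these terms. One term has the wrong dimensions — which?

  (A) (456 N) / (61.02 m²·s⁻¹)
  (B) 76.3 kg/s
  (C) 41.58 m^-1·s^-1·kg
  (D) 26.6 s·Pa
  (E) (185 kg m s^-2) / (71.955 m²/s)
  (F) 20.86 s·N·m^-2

(B)

Expand each in SI base units:
  (A) [kg·m·s⁻²] / [m²·s⁻¹] = kg·m⁻¹·s⁻¹
  (B) kg·s⁻¹
  (C) kg·m⁻¹·s⁻¹
  (D) Pa·s = N·m⁻²·s = kg·m⁻¹·s⁻¹
  (E) [kg·m·s⁻²] / [m²·s⁻¹] = kg·m⁻¹·s⁻¹
  (F) N·s·m⁻² = kg·m·s⁻²·s·m⁻² = kg·m⁻¹·s⁻¹
All reduce to kg·m⁻¹·s⁻¹ except (B), which is kg·s⁻¹.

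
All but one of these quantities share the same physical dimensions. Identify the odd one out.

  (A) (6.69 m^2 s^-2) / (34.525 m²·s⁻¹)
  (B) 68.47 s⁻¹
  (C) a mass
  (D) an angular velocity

(C)

Work out the base dimensions of each:
  (A) [m²·s⁻²] / [m²·s⁻¹] = s⁻¹
  (B) s⁻¹
  (C) [mass] = kg
  (D) [angular velocity] = s⁻¹
All reduce to s⁻¹ except (C), which is kg.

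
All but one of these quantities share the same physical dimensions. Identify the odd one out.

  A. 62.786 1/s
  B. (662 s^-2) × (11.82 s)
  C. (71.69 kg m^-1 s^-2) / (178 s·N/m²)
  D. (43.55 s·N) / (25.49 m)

D.

Work out the base dimensions of each:
  A. s⁻¹
  B. [s⁻²] · [s] = s⁻¹
  C. [kg·m⁻¹·s⁻²] / [kg·m⁻¹·s⁻¹] = s⁻¹
  D. [kg·m·s⁻¹] / [m] = kg·s⁻¹
All reduce to s⁻¹ except D., which is kg·s⁻¹.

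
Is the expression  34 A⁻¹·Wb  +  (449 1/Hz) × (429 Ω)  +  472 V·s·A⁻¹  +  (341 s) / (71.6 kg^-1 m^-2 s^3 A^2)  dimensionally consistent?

Dimensions:
  34 A⁻¹·Wb:  Wb·A⁻¹ = V·s·A⁻¹ = kg·m²·s⁻²·A⁻²
  (449 1/Hz) × (429 Ω):  [s] · [kg·m²·s⁻³·A⁻²] = kg·m²·s⁻²·A⁻²
  472 V·s·A⁻¹:  V·s·A⁻¹ = J·C⁻¹·s·A⁻¹ = kg·m²·s⁻²·A⁻²
  (341 s) / (71.6 kg^-1 m^-2 s^3 A^2):  [s] / [kg⁻¹·m⁻²·s³·A²] = kg·m²·s⁻²·A⁻²
Every term reduces to kg·m²·s⁻²·A⁻².

Yes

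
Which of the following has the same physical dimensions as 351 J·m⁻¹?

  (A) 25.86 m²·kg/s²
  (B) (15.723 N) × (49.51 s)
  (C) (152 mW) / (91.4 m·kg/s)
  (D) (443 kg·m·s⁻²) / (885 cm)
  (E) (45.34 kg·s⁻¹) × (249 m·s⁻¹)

Reference: J·m⁻¹ = N·m·m⁻¹ = kg·m·s⁻².
Each option:
  (A) kg·m²·s⁻²
  (B) [kg·m·s⁻²] · [s] = kg·m·s⁻¹
  (C) [kg·m²·s⁻³] / [kg·m·s⁻¹] = m·s⁻²
  (D) [kg·m·s⁻²] / [m] = kg·s⁻²
  (E) [kg·s⁻¹] · [m·s⁻¹] = kg·m·s⁻²  ← same
Only (E) matches kg·m·s⁻².

(E)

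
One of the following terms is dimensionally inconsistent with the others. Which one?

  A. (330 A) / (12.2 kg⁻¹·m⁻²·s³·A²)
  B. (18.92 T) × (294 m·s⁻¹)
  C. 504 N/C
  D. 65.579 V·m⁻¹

A.

Expand each in SI base units:
  A. [A] / [kg⁻¹·m⁻²·s³·A²] = kg·m²·s⁻³·A⁻¹
  B. [kg·s⁻²·A⁻¹] · [m·s⁻¹] = kg·m·s⁻³·A⁻¹
  C. N·C⁻¹ = kg·m·s⁻²·(s·A)⁻¹ = kg·m·s⁻³·A⁻¹
  D. V·m⁻¹ = J·C⁻¹·m⁻¹ = kg·m·s⁻³·A⁻¹
All reduce to kg·m·s⁻³·A⁻¹ except A., which is kg·m²·s⁻³·A⁻¹.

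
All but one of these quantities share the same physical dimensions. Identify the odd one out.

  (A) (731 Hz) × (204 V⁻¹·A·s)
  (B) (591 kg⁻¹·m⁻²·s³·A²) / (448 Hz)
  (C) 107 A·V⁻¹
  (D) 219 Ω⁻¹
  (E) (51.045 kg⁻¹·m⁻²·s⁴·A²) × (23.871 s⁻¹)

Expand each in SI base units:
  (A) [s⁻¹] · [kg⁻¹·m⁻²·s⁴·A²] = kg⁻¹·m⁻²·s³·A²
  (B) [kg⁻¹·m⁻²·s³·A²] / [s⁻¹] = kg⁻¹·m⁻²·s⁴·A²
  (C) A·V⁻¹ = A·(J·C⁻¹)⁻¹ = kg⁻¹·m⁻²·s³·A²
  (D) Ω⁻¹ = (V·A⁻¹)⁻¹ = kg⁻¹·m⁻²·s³·A²
  (E) [kg⁻¹·m⁻²·s⁴·A²] · [s⁻¹] = kg⁻¹·m⁻²·s³·A²
All reduce to kg⁻¹·m⁻²·s³·A² except (B), which is kg⁻¹·m⁻²·s⁴·A².

(B)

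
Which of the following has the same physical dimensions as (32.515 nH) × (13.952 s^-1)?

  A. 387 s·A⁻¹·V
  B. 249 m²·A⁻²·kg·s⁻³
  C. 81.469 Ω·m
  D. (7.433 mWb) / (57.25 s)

Reference: [kg·m²·s⁻²·A⁻²] · [s⁻¹] = kg·m²·s⁻³·A⁻².
Each option:
  A. V·s·A⁻¹ = J·C⁻¹·s·A⁻¹ = kg·m²·s⁻²·A⁻²
  B. kg·m²·s⁻³·A⁻²  ← same
  C. Ω·m = V·A⁻¹·m = kg·m³·s⁻³·A⁻²
  D. [kg·m²·s⁻²·A⁻¹] / [s] = kg·m²·s⁻³·A⁻¹
Only B. matches kg·m²·s⁻³·A⁻².

B.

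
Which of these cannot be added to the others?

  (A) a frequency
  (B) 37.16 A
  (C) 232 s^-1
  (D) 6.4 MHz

In SI base units:
  (A) [frequency] = s⁻¹
  (B) A
  (C) s⁻¹
  (D) Hz = s⁻¹
All reduce to s⁻¹ except (B), which is A.

(B)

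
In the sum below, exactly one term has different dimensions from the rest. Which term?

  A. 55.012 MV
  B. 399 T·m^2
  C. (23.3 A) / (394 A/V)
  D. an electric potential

Dimensions:
  A. V = J·C⁻¹ = kg·m²·s⁻³·A⁻¹
  B. T·m² = Wb·m⁻²·m² = kg·m²·s⁻²·A⁻¹
  C. [A] / [kg⁻¹·m⁻²·s³·A²] = kg·m²·s⁻³·A⁻¹
  D. [electric potential] = kg·m²·s⁻³·A⁻¹
All reduce to kg·m²·s⁻³·A⁻¹ except B., which is kg·m²·s⁻²·A⁻¹.

B.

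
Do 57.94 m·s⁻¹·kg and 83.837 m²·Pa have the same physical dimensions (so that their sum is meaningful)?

No

Expand each in SI base units:
  57.94 m·s⁻¹·kg:  kg·m·s⁻¹
  83.837 m²·Pa:  Pa·m² = N·m⁻²·m² = kg·m·s⁻²
kg·m·s⁻¹ ≠ kg·m·s⁻², so they cannot be added.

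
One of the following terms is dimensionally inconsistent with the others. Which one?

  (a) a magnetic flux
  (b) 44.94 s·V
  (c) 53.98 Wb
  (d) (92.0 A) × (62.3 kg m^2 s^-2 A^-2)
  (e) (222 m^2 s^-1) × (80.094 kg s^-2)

(e)

In SI base units:
  (a) [magnetic flux] = kg·m²·s⁻²·A⁻¹
  (b) V·s = J·C⁻¹·s = kg·m²·s⁻²·A⁻¹
  (c) Wb = V·s = kg·m²·s⁻²·A⁻¹
  (d) [A] · [kg·m²·s⁻²·A⁻²] = kg·m²·s⁻²·A⁻¹
  (e) [m²·s⁻¹] · [kg·s⁻²] = kg·m²·s⁻³
All reduce to kg·m²·s⁻²·A⁻¹ except (e), which is kg·m²·s⁻³.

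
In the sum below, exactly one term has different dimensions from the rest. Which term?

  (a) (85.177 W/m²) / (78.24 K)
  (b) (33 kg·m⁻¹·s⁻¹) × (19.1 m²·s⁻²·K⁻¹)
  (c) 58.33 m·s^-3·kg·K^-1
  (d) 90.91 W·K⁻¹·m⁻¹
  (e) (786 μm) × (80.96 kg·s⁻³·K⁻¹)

(a)

In SI base units:
  (a) [kg·s⁻³] / [K] = kg·s⁻³·K⁻¹
  (b) [kg·m⁻¹·s⁻¹] · [m²·s⁻²·K⁻¹] = kg·m·s⁻³·K⁻¹
  (c) kg·m·s⁻³·K⁻¹
  (d) W·m⁻¹·K⁻¹ = J·s⁻¹·m⁻¹·K⁻¹ = kg·m·s⁻³·K⁻¹
  (e) [m] · [kg·s⁻³·K⁻¹] = kg·m·s⁻³·K⁻¹
All reduce to kg·m·s⁻³·K⁻¹ except (a), which is kg·s⁻³·K⁻¹.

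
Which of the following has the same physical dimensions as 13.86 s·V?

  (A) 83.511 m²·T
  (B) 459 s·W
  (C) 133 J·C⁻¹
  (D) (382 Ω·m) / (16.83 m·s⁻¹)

Reference: V·s = J·C⁻¹·s = kg·m²·s⁻²·A⁻¹.
Each option:
  (A) T·m² = Wb·m⁻²·m² = kg·m²·s⁻²·A⁻¹  ← same
  (B) W·s = J·s⁻¹·s = kg·m²·s⁻²
  (C) J·C⁻¹ = N·m·(s·A)⁻¹ = kg·m²·s⁻³·A⁻¹
  (D) [kg·m³·s⁻³·A⁻²] / [m·s⁻¹] = kg·m²·s⁻²·A⁻²
Only (A) matches kg·m²·s⁻²·A⁻¹.

(A)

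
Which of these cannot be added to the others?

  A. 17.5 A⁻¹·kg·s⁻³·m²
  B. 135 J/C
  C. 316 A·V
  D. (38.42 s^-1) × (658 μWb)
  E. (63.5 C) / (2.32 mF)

Work out the base dimensions of each:
  A. kg·m²·s⁻³·A⁻¹
  B. J·C⁻¹ = N·m·(s·A)⁻¹ = kg·m²·s⁻³·A⁻¹
  C. V·A = J·C⁻¹·A = kg·m²·s⁻³
  D. [s⁻¹] · [kg·m²·s⁻²·A⁻¹] = kg·m²·s⁻³·A⁻¹
  E. [s·A] / [kg⁻¹·m⁻²·s⁴·A²] = kg·m²·s⁻³·A⁻¹
All reduce to kg·m²·s⁻³·A⁻¹ except C., which is kg·m²·s⁻³.

C.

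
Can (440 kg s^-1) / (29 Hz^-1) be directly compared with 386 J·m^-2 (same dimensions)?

Yes

In SI base units:
  (440 kg s^-1) / (29 Hz^-1):  [kg·s⁻¹] / [s] = kg·s⁻²
  386 J·m^-2:  J·m⁻² = N·m·m⁻² = kg·s⁻²
Both are kg·s⁻², so they have the same dimensions and can be added.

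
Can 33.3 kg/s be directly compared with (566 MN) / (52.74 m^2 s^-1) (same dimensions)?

No

Work out the base dimensions of each:
  33.3 kg/s:  kg·s⁻¹
  (566 MN) / (52.74 m^2 s^-1):  [kg·m·s⁻²] / [m²·s⁻¹] = kg·m⁻¹·s⁻¹
kg·s⁻¹ ≠ kg·m⁻¹·s⁻¹, so they cannot be added.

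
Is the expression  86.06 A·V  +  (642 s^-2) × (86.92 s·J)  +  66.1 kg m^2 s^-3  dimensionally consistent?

Yes

Work out the base dimensions of each:
  86.06 A·V:  V·A = J·C⁻¹·A = kg·m²·s⁻³
  (642 s^-2) × (86.92 s·J):  [s⁻²] · [kg·m²·s⁻¹] = kg·m²·s⁻³
  66.1 kg m^2 s^-3:  kg·m²·s⁻³
Every term reduces to kg·m²·s⁻³.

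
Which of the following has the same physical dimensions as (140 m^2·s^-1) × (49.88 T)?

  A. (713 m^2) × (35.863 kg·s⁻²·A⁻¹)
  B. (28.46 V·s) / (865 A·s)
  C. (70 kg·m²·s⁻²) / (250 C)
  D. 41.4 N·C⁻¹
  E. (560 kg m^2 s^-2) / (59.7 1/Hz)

Reference: [m²·s⁻¹] · [kg·s⁻²·A⁻¹] = kg·m²·s⁻³·A⁻¹.
Each option:
  A. [m²] · [kg·s⁻²·A⁻¹] = kg·m²·s⁻²·A⁻¹
  B. [kg·m²·s⁻²·A⁻¹] / [s·A] = kg·m²·s⁻³·A⁻²
  C. [kg·m²·s⁻²] / [s·A] = kg·m²·s⁻³·A⁻¹  ← same
  D. N·C⁻¹ = kg·m·s⁻²·(s·A)⁻¹ = kg·m·s⁻³·A⁻¹
  E. [kg·m²·s⁻²] / [s] = kg·m²·s⁻³
Only C. matches kg·m²·s⁻³·A⁻¹.

C.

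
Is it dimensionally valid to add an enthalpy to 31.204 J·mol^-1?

Dimensions:
  an enthalpy:  [enthalpy] = kg·m²·s⁻²
  31.204 J·mol^-1:  J·mol⁻¹ = N·m·mol⁻¹ = kg·m²·s⁻²·mol⁻¹
kg·m²·s⁻² ≠ kg·m²·s⁻²·mol⁻¹, so they cannot be added.

No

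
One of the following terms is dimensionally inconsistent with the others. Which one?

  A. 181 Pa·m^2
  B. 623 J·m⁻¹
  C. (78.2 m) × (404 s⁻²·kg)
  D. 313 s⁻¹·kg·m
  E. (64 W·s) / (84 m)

D.

Reduce each to base SI dimensions:
  A. Pa·m² = N·m⁻²·m² = kg·m·s⁻²
  B. J·m⁻¹ = N·m·m⁻¹ = kg·m·s⁻²
  C. [m] · [kg·s⁻²] = kg·m·s⁻²
  D. kg·m·s⁻¹
  E. [kg·m²·s⁻²] / [m] = kg·m·s⁻²
All reduce to kg·m·s⁻² except D., which is kg·m·s⁻¹.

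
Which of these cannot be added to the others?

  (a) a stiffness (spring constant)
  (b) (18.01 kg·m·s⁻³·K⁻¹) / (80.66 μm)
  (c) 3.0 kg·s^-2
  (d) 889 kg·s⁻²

(b)

Work out the base dimensions of each:
  (a) [stiffness (spring constant)] = kg·s⁻²
  (b) [kg·m·s⁻³·K⁻¹] / [m] = kg·s⁻³·K⁻¹
  (c) kg·s⁻²
  (d) kg·s⁻²
All reduce to kg·s⁻² except (b), which is kg·s⁻³·K⁻¹.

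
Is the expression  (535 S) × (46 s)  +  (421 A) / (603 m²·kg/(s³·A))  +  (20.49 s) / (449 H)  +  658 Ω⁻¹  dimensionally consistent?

In SI base units:
  (535 S) × (46 s):  [kg⁻¹·m⁻²·s³·A²] · [s] = kg⁻¹·m⁻²·s⁴·A²
  (421 A) / (603 m²·kg/(s³·A)):  [A] / [kg·m²·s⁻³·A⁻¹] = kg⁻¹·m⁻²·s³·A²
  (20.49 s) / (449 H):  [s] / [kg·m²·s⁻²·A⁻²] = kg⁻¹·m⁻²·s³·A²
  658 Ω⁻¹:  Ω⁻¹ = (V·A⁻¹)⁻¹ = kg⁻¹·m⁻²·s³·A²
The terms do not share a single dimension (kg⁻¹·m⁻²·s³·A² vs kg⁻¹·m⁻²·s⁴·A²).

No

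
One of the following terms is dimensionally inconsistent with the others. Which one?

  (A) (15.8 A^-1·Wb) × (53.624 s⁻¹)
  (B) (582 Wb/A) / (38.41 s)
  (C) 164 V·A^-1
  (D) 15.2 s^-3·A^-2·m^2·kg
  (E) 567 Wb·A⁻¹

Reduce each to base SI dimensions:
  (A) [kg·m²·s⁻²·A⁻²] · [s⁻¹] = kg·m²·s⁻³·A⁻²
  (B) [kg·m²·s⁻²·A⁻²] / [s] = kg·m²·s⁻³·A⁻²
  (C) V·A⁻¹ = J·C⁻¹·A⁻¹ = kg·m²·s⁻³·A⁻²
  (D) kg·m²·s⁻³·A⁻²
  (E) Wb·A⁻¹ = V·s·A⁻¹ = kg·m²·s⁻²·A⁻²
All reduce to kg·m²·s⁻³·A⁻² except (E), which is kg·m²·s⁻²·A⁻².

(E)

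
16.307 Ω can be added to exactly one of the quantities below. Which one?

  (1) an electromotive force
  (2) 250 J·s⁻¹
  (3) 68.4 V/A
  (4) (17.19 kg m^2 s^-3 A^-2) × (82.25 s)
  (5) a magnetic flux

Reference: Ω = V·A⁻¹ = kg·m²·s⁻³·A⁻².
Each option:
  (1) [electromotive force] = kg·m²·s⁻³·A⁻¹
  (2) J·s⁻¹ = N·m·s⁻¹ = kg·m²·s⁻³
  (3) V·A⁻¹ = J·C⁻¹·A⁻¹ = kg·m²·s⁻³·A⁻²  ← same
  (4) [kg·m²·s⁻³·A⁻²] · [s] = kg·m²·s⁻²·A⁻²
  (5) [magnetic flux] = kg·m²·s⁻²·A⁻¹
Only (3) matches kg·m²·s⁻³·A⁻².

(3)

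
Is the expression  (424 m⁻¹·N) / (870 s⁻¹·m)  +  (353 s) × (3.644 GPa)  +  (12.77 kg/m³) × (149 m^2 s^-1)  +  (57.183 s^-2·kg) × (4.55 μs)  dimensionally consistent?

Work out the base dimensions of each:
  (424 m⁻¹·N) / (870 s⁻¹·m):  [kg·s⁻²] / [m·s⁻¹] = kg·m⁻¹·s⁻¹
  (353 s) × (3.644 GPa):  [s] · [kg·m⁻¹·s⁻²] = kg·m⁻¹·s⁻¹
  (12.77 kg/m³) × (149 m^2 s^-1):  [kg·m⁻³] · [m²·s⁻¹] = kg·m⁻¹·s⁻¹
  (57.183 s^-2·kg) × (4.55 μs):  [kg·s⁻²] · [s] = kg·s⁻¹
The terms do not share a single dimension (kg·m⁻¹·s⁻¹ vs kg·s⁻¹).

No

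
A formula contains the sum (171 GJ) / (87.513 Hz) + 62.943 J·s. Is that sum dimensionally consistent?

Yes

Expand each in SI base units:
  (171 GJ) / (87.513 Hz):  [kg·m²·s⁻²] / [s⁻¹] = kg·m²·s⁻¹
  62.943 J·s:  J·s = N·m·s = kg·m²·s⁻¹
Both are kg·m²·s⁻¹, so they have the same dimensions and can be added.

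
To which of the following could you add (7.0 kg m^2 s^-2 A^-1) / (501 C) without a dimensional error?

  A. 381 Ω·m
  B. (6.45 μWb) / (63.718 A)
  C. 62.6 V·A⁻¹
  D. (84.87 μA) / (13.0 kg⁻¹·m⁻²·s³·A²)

Reference: [kg·m²·s⁻²·A⁻¹] / [s·A] = kg·m²·s⁻³·A⁻².
Each option:
  A. Ω·m = V·A⁻¹·m = kg·m³·s⁻³·A⁻²
  B. [kg·m²·s⁻²·A⁻¹] / [A] = kg·m²·s⁻²·A⁻²
  C. V·A⁻¹ = J·C⁻¹·A⁻¹ = kg·m²·s⁻³·A⁻²  ← same
  D. [A] / [kg⁻¹·m⁻²·s³·A²] = kg·m²·s⁻³·A⁻¹
Only C. matches kg·m²·s⁻³·A⁻².

C.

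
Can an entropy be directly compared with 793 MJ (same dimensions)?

No

In SI base units:
  an entropy:  [entropy] = kg·m²·s⁻²·K⁻¹
  793 MJ:  J = N·m = kg·m²·s⁻²
kg·m²·s⁻²·K⁻¹ ≠ kg·m²·s⁻², so they cannot be added.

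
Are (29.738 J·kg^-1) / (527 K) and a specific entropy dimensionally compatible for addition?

Dimensions:
  (29.738 J·kg^-1) / (527 K):  [m²·s⁻²] / [K] = m²·s⁻²·K⁻¹
  a specific entropy:  [specific entropy] = m²·s⁻²·K⁻¹
Both are m²·s⁻²·K⁻¹, so they have the same dimensions and can be added.

Yes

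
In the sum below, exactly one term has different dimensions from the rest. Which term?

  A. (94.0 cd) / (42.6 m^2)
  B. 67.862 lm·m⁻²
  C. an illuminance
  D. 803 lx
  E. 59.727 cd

E.

Dimensions:
  A. [cd] / [m²] = m⁻²·cd
  B. lm·m⁻² = cd·m⁻² = m⁻²·cd
  C. [illuminance] = m⁻²·cd
  D. lx = lm·m⁻² = m⁻²·cd
  E. cd
All reduce to m⁻²·cd except E., which is cd.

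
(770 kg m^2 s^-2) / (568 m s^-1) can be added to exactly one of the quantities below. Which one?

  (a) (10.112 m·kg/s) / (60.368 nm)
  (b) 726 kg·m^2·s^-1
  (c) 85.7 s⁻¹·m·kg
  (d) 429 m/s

Reference: [kg·m²·s⁻²] / [m·s⁻¹] = kg·m·s⁻¹.
Each option:
  (a) [kg·m·s⁻¹] / [m] = kg·s⁻¹
  (b) kg·m²·s⁻¹
  (c) kg·m·s⁻¹  ← same
  (d) m·s⁻¹
Only (c) matches kg·m·s⁻¹.

(c)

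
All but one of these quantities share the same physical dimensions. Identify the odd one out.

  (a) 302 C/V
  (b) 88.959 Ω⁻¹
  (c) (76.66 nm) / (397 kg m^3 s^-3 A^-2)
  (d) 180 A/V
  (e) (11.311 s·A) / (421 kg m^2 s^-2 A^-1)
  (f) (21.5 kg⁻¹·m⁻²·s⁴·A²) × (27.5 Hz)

(a)

Reduce each to base SI dimensions:
  (a) C·V⁻¹ = s·A·(J·C⁻¹)⁻¹ = kg⁻¹·m⁻²·s⁴·A²
  (b) Ω⁻¹ = (V·A⁻¹)⁻¹ = kg⁻¹·m⁻²·s³·A²
  (c) [m] / [kg·m³·s⁻³·A⁻²] = kg⁻¹·m⁻²·s³·A²
  (d) A·V⁻¹ = A·(J·C⁻¹)⁻¹ = kg⁻¹·m⁻²·s³·A²
  (e) [s·A] / [kg·m²·s⁻²·A⁻¹] = kg⁻¹·m⁻²·s³·A²
  (f) [kg⁻¹·m⁻²·s⁴·A²] · [s⁻¹] = kg⁻¹·m⁻²·s³·A²
All reduce to kg⁻¹·m⁻²·s³·A² except (a), which is kg⁻¹·m⁻²·s⁴·A².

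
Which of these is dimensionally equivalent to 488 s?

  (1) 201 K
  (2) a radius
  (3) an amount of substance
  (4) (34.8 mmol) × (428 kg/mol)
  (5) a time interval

(5)

Reference: s.
Each option:
  (1) K
  (2) [radius] = m
  (3) [amount of substance] = mol
  (4) [mol] · [kg·mol⁻¹] = kg
  (5) [time interval] = s  ← same
Only (5) matches s.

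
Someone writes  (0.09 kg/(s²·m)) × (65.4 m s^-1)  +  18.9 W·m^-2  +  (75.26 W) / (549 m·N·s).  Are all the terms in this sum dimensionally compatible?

No

Reduce each to base SI dimensions:
  (0.09 kg/(s²·m)) × (65.4 m s^-1):  [kg·m⁻¹·s⁻²] · [m·s⁻¹] = kg·s⁻³
  18.9 W·m^-2:  W·m⁻² = J·s⁻¹·m⁻² = kg·s⁻³
  (75.26 W) / (549 m·N·s):  [kg·m²·s⁻³] / [kg·m²·s⁻¹] = s⁻²
The terms do not share a single dimension (kg·s⁻³ vs s⁻²).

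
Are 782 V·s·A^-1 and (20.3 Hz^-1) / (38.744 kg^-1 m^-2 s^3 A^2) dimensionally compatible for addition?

Yes

Work out the base dimensions of each:
  782 V·s·A^-1:  V·s·A⁻¹ = J·C⁻¹·s·A⁻¹ = kg·m²·s⁻²·A⁻²
  (20.3 Hz^-1) / (38.744 kg^-1 m^-2 s^3 A^2):  [s] / [kg⁻¹·m⁻²·s³·A²] = kg·m²·s⁻²·A⁻²
Both are kg·m²·s⁻²·A⁻², so they have the same dimensions and can be added.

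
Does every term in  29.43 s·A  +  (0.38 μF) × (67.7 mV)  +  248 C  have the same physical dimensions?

Yes

Work out the base dimensions of each:
  29.43 s·A:  A·s = s·A
  (0.38 μF) × (67.7 mV):  [kg⁻¹·m⁻²·s⁴·A²] · [kg·m²·s⁻³·A⁻¹] = s·A
  248 C:  C = s·A
Every term reduces to s·A.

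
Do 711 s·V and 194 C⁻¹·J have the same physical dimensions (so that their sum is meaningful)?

In SI base units:
  711 s·V:  V·s = J·C⁻¹·s = kg·m²·s⁻²·A⁻¹
  194 C⁻¹·J:  J·C⁻¹ = N·m·(s·A)⁻¹ = kg·m²·s⁻³·A⁻¹
kg·m²·s⁻²·A⁻¹ ≠ kg·m²·s⁻³·A⁻¹, so they cannot be added.

No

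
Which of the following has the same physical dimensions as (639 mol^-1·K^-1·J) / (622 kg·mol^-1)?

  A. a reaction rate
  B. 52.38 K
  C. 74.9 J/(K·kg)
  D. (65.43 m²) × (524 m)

C.

Reference: [kg·m²·s⁻²·K⁻¹·mol⁻¹] / [kg·mol⁻¹] = m²·s⁻²·K⁻¹.
Each option:
  A. [reaction rate] = m⁻³·s⁻¹·mol
  B. K
  C. J·kg⁻¹·K⁻¹ = N·m·kg⁻¹·K⁻¹ = m²·s⁻²·K⁻¹  ← same
  D. [m²] · [m] = m³
Only C. matches m²·s⁻²·K⁻¹.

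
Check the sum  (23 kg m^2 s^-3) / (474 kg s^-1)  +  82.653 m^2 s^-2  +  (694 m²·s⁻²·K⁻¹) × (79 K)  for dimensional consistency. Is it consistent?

Yes

Reduce each to base SI dimensions:
  (23 kg m^2 s^-3) / (474 kg s^-1):  [kg·m²·s⁻³] / [kg·s⁻¹] = m²·s⁻²
  82.653 m^2 s^-2:  m²·s⁻²
  (694 m²·s⁻²·K⁻¹) × (79 K):  [m²·s⁻²·K⁻¹] · [K] = m²·s⁻²
Every term reduces to m²·s⁻².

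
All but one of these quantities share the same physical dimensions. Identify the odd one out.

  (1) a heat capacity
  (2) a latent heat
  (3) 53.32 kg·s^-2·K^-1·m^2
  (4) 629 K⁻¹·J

Dimensions:
  (1) [heat capacity] = kg·m²·s⁻²·K⁻¹
  (2) [latent heat] = m²·s⁻²
  (3) kg·m²·s⁻²·K⁻¹
  (4) J·K⁻¹ = N·m·K⁻¹ = kg·m²·s⁻²·K⁻¹
All reduce to kg·m²·s⁻²·K⁻¹ except (2), which is m²·s⁻².

(2)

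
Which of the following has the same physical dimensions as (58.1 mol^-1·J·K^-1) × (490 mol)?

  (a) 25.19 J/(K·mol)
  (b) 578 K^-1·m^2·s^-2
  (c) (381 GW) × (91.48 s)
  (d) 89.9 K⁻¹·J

Reference: [kg·m²·s⁻²·K⁻¹·mol⁻¹] · [mol] = kg·m²·s⁻²·K⁻¹.
Each option:
  (a) J·mol⁻¹·K⁻¹ = N·m·mol⁻¹·K⁻¹ = kg·m²·s⁻²·K⁻¹·mol⁻¹
  (b) m²·s⁻²·K⁻¹
  (c) [kg·m²·s⁻³] · [s] = kg·m²·s⁻²
  (d) J·K⁻¹ = N·m·K⁻¹ = kg·m²·s⁻²·K⁻¹  ← same
Only (d) matches kg·m²·s⁻²·K⁻¹.

(d)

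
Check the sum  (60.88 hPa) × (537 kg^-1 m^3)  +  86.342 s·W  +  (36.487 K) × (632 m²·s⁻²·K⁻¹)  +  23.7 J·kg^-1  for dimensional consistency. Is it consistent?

Expand each in SI base units:
  (60.88 hPa) × (537 kg^-1 m^3):  [kg·m⁻¹·s⁻²] · [kg⁻¹·m³] = m²·s⁻²
  86.342 s·W:  W·s = J·s⁻¹·s = kg·m²·s⁻²
  (36.487 K) × (632 m²·s⁻²·K⁻¹):  [K] · [m²·s⁻²·K⁻¹] = m²·s⁻²
  23.7 J·kg^-1:  J·kg⁻¹ = N·m·kg⁻¹ = m²·s⁻²
The terms do not share a single dimension (kg·m²·s⁻² vs m²·s⁻²).

No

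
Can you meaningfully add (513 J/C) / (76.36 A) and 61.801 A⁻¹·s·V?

No

In SI base units:
  (513 J/C) / (76.36 A):  [kg·m²·s⁻³·A⁻¹] / [A] = kg·m²·s⁻³·A⁻²
  61.801 A⁻¹·s·V:  V·s·A⁻¹ = J·C⁻¹·s·A⁻¹ = kg·m²·s⁻²·A⁻²
kg·m²·s⁻³·A⁻² ≠ kg·m²·s⁻²·A⁻², so they cannot be added.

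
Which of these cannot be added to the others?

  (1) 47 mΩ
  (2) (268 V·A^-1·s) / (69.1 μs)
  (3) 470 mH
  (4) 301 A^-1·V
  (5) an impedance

Dimensions:
  (1) Ω = V·A⁻¹ = kg·m²·s⁻³·A⁻²
  (2) [kg·m²·s⁻²·A⁻²] / [s] = kg·m²·s⁻³·A⁻²
  (3) H = V·s·A⁻¹ = kg·m²·s⁻²·A⁻²
  (4) V·A⁻¹ = J·C⁻¹·A⁻¹ = kg·m²·s⁻³·A⁻²
  (5) [impedance] = kg·m²·s⁻³·A⁻²
All reduce to kg·m²·s⁻³·A⁻² except (3), which is kg·m²·s⁻²·A⁻².

(3)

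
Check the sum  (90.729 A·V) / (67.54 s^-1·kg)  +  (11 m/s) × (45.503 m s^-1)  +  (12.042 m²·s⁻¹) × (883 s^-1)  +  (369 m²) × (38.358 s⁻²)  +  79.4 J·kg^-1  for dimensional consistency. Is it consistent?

Yes

Reduce each to base SI dimensions:
  (90.729 A·V) / (67.54 s^-1·kg):  [kg·m²·s⁻³] / [kg·s⁻¹] = m²·s⁻²
  (11 m/s) × (45.503 m s^-1):  [m·s⁻¹] · [m·s⁻¹] = m²·s⁻²
  (12.042 m²·s⁻¹) × (883 s^-1):  [m²·s⁻¹] · [s⁻¹] = m²·s⁻²
  (369 m²) × (38.358 s⁻²):  [m²] · [s⁻²] = m²·s⁻²
  79.4 J·kg^-1:  J·kg⁻¹ = N·m·kg⁻¹ = m²·s⁻²
Every term reduces to m²·s⁻².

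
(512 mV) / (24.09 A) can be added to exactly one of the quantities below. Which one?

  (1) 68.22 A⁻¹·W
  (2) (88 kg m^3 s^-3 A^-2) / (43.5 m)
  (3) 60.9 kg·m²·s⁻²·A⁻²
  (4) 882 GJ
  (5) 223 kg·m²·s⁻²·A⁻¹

Reference: [kg·m²·s⁻³·A⁻¹] / [A] = kg·m²·s⁻³·A⁻².
Each option:
  (1) W·A⁻¹ = J·s⁻¹·A⁻¹ = kg·m²·s⁻³·A⁻¹
  (2) [kg·m³·s⁻³·A⁻²] / [m] = kg·m²·s⁻³·A⁻²  ← same
  (3) kg·m²·s⁻²·A⁻²
  (4) J = N·m = kg·m²·s⁻²
  (5) kg·m²·s⁻²·A⁻¹
Only (2) matches kg·m²·s⁻³·A⁻².

(2)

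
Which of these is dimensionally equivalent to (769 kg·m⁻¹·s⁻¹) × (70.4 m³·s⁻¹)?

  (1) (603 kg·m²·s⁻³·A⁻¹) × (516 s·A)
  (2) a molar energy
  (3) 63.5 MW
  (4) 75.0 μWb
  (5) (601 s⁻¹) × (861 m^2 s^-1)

Reference: [kg·m⁻¹·s⁻¹] · [m³·s⁻¹] = kg·m²·s⁻².
Each option:
  (1) [kg·m²·s⁻³·A⁻¹] · [s·A] = kg·m²·s⁻²  ← same
  (2) [molar energy] = kg·m²·s⁻²·mol⁻¹
  (3) W = J·s⁻¹ = kg·m²·s⁻³
  (4) Wb = V·s = kg·m²·s⁻²·A⁻¹
  (5) [s⁻¹] · [m²·s⁻¹] = m²·s⁻²
Only (1) matches kg·m²·s⁻².

(1)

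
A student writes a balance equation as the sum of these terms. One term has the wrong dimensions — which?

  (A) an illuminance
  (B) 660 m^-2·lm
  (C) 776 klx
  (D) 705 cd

Expand each in SI base units:
  (A) [illuminance] = m⁻²·cd
  (B) lm·m⁻² = cd·m⁻² = m⁻²·cd
  (C) lx = lm·m⁻² = m⁻²·cd
  (D) cd
All reduce to m⁻²·cd except (D), which is cd.

(D)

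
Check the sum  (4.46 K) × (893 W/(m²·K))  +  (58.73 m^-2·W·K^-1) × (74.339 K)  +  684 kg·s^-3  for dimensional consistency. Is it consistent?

Yes

Expand each in SI base units:
  (4.46 K) × (893 W/(m²·K)):  [K] · [kg·s⁻³·K⁻¹] = kg·s⁻³
  (58.73 m^-2·W·K^-1) × (74.339 K):  [kg·s⁻³·K⁻¹] · [K] = kg·s⁻³
  684 kg·s^-3:  kg·s⁻³
Every term reduces to kg·s⁻³.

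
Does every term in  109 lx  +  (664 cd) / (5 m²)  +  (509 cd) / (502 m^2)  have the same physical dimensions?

Work out the base dimensions of each:
  109 lx:  lx = lm·m⁻² = m⁻²·cd
  (664 cd) / (5 m²):  [cd] / [m²] = m⁻²·cd
  (509 cd) / (502 m^2):  [cd] / [m²] = m⁻²·cd
Every term reduces to m⁻²·cd.

Yes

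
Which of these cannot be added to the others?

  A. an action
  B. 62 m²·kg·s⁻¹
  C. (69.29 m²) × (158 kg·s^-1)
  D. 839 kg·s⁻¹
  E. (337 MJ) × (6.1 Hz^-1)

D.

In SI base units:
  A. [action] = kg·m²·s⁻¹
  B. kg·m²·s⁻¹
  C. [m²] · [kg·s⁻¹] = kg·m²·s⁻¹
  D. kg·s⁻¹
  E. [kg·m²·s⁻²] · [s] = kg·m²·s⁻¹
All reduce to kg·m²·s⁻¹ except D., which is kg·s⁻¹.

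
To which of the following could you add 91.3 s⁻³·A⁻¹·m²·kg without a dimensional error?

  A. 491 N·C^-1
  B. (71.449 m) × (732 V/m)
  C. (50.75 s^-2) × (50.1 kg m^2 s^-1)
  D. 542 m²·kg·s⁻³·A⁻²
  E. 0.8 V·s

Reference: kg·m²·s⁻³·A⁻¹.
Each option:
  A. N·C⁻¹ = kg·m·s⁻²·(s·A)⁻¹ = kg·m·s⁻³·A⁻¹
  B. [m] · [kg·m·s⁻³·A⁻¹] = kg·m²·s⁻³·A⁻¹  ← same
  C. [s⁻²] · [kg·m²·s⁻¹] = kg·m²·s⁻³
  D. kg·m²·s⁻³·A⁻²
  E. V·s = J·C⁻¹·s = kg·m²·s⁻²·A⁻¹
Only B. matches kg·m²·s⁻³·A⁻¹.

B.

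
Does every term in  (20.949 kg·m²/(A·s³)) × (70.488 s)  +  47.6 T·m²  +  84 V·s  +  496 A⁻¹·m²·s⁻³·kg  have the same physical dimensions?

Dimensions:
  (20.949 kg·m²/(A·s³)) × (70.488 s):  [kg·m²·s⁻³·A⁻¹] · [s] = kg·m²·s⁻²·A⁻¹
  47.6 T·m²:  T·m² = Wb·m⁻²·m² = kg·m²·s⁻²·A⁻¹
  84 V·s:  V·s = J·C⁻¹·s = kg·m²·s⁻²·A⁻¹
  496 A⁻¹·m²·s⁻³·kg:  kg·m²·s⁻³·A⁻¹
The terms do not share a single dimension (kg·m²·s⁻²·A⁻¹ vs kg·m²·s⁻³·A⁻¹).

No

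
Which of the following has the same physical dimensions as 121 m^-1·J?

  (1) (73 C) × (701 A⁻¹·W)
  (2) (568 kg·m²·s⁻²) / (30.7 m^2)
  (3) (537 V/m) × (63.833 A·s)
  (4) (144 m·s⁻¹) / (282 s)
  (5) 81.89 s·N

Reference: J·m⁻¹ = N·m·m⁻¹ = kg·m·s⁻².
Each option:
  (1) [s·A] · [kg·m²·s⁻³·A⁻¹] = kg·m²·s⁻²
  (2) [kg·m²·s⁻²] / [m²] = kg·s⁻²
  (3) [kg·m·s⁻³·A⁻¹] · [s·A] = kg·m·s⁻²  ← same
  (4) [m·s⁻¹] / [s] = m·s⁻²
  (5) N·s = kg·m·s⁻²·s = kg·m·s⁻¹
Only (3) matches kg·m·s⁻².

(3)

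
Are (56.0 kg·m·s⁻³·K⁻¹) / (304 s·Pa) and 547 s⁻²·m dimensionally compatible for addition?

No

Expand each in SI base units:
  (56.0 kg·m·s⁻³·K⁻¹) / (304 s·Pa):  [kg·m·s⁻³·K⁻¹] / [kg·m⁻¹·s⁻¹] = m²·s⁻²·K⁻¹
  547 s⁻²·m:  m·s⁻²
m²·s⁻²·K⁻¹ ≠ m·s⁻², so they cannot be added.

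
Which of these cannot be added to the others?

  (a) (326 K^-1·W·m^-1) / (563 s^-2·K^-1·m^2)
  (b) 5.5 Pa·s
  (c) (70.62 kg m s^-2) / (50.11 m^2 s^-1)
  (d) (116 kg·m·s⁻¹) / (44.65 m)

Dimensions:
  (a) [kg·m·s⁻³·K⁻¹] / [m²·s⁻²·K⁻¹] = kg·m⁻¹·s⁻¹
  (b) Pa·s = N·m⁻²·s = kg·m⁻¹·s⁻¹
  (c) [kg·m·s⁻²] / [m²·s⁻¹] = kg·m⁻¹·s⁻¹
  (d) [kg·m·s⁻¹] / [m] = kg·s⁻¹
All reduce to kg·m⁻¹·s⁻¹ except (d), which is kg·s⁻¹.

(d)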